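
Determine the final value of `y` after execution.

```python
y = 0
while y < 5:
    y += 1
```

Let's trace through this code step by step.

Initialize: y = 0
Entering loop: while y < 5:

After execution: y = 5
5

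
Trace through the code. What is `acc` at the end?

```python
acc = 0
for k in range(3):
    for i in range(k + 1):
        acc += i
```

Let's trace through this code step by step.

Initialize: acc = 0
Entering loop: for k in range(3):

After execution: acc = 4
4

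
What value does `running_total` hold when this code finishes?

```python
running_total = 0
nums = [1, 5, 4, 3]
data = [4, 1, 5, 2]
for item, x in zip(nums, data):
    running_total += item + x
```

Let's trace through this code step by step.

Initialize: running_total = 0
Initialize: nums = [1, 5, 4, 3]
Initialize: data = [4, 1, 5, 2]
Entering loop: for item, x in zip(nums, data):

After execution: running_total = 25
25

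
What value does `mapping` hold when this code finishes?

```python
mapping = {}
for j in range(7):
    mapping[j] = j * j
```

Let's trace through this code step by step.

Initialize: mapping = {}
Entering loop: for j in range(7):

After execution: mapping = {0: 0, 1: 1, 2: 4, 3: 9, 4: 16, 5: 25, 6: 36}
{0: 0, 1: 1, 2: 4, 3: 9, 4: 16, 5: 25, 6: 36}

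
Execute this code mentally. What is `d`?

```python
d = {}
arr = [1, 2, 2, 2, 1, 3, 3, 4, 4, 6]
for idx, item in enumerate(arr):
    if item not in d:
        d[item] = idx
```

Let's trace through this code step by step.

Initialize: d = {}
Initialize: arr = [1, 2, 2, 2, 1, 3, 3, 4, 4, 6]
Entering loop: for idx, item in enumerate(arr):

After execution: d = {1: 0, 2: 1, 3: 5, 4: 7, 6: 9}
{1: 0, 2: 1, 3: 5, 4: 7, 6: 9}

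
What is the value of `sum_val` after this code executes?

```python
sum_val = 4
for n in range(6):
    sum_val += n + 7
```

Let's trace through this code step by step.

Initialize: sum_val = 4
Entering loop: for n in range(6):

After execution: sum_val = 61
61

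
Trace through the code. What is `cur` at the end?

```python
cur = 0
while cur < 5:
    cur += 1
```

Let's trace through this code step by step.

Initialize: cur = 0
Entering loop: while cur < 5:

After execution: cur = 5
5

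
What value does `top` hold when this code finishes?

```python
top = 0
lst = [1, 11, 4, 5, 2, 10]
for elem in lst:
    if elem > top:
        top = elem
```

Let's trace through this code step by step.

Initialize: top = 0
Initialize: lst = [1, 11, 4, 5, 2, 10]
Entering loop: for elem in lst:

After execution: top = 11
11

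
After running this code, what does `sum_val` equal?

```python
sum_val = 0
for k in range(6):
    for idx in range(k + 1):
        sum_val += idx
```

Let's trace through this code step by step.

Initialize: sum_val = 0
Entering loop: for k in range(6):

After execution: sum_val = 35
35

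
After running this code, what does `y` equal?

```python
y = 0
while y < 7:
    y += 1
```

Let's trace through this code step by step.

Initialize: y = 0
Entering loop: while y < 7:

After execution: y = 7
7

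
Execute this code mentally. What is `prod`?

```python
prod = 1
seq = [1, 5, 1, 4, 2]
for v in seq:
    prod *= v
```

Let's trace through this code step by step.

Initialize: prod = 1
Initialize: seq = [1, 5, 1, 4, 2]
Entering loop: for v in seq:

After execution: prod = 40
40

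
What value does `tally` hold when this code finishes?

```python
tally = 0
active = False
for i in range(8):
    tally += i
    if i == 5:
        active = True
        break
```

Let's trace through this code step by step.

Initialize: tally = 0
Initialize: active = False
Entering loop: for i in range(8):

After execution: tally = 15
15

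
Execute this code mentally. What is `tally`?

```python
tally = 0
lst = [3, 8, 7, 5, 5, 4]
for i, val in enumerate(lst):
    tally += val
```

Let's trace through this code step by step.

Initialize: tally = 0
Initialize: lst = [3, 8, 7, 5, 5, 4]
Entering loop: for i, val in enumerate(lst):

After execution: tally = 32
32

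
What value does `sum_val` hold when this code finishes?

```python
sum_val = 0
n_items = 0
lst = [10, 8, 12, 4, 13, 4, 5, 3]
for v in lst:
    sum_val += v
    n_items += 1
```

Let's trace through this code step by step.

Initialize: sum_val = 0
Initialize: n_items = 0
Initialize: lst = [10, 8, 12, 4, 13, 4, 5, 3]
Entering loop: for v in lst:

After execution: sum_val = 59
59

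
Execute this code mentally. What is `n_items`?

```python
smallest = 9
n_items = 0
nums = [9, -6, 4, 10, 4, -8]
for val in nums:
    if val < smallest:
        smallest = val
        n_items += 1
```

Let's trace through this code step by step.

Initialize: smallest = 9
Initialize: n_items = 0
Initialize: nums = [9, -6, 4, 10, 4, -8]
Entering loop: for val in nums:

After execution: n_items = 2
2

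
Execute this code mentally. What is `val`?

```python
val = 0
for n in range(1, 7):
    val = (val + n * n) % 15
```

Let's trace through this code step by step.

Initialize: val = 0
Entering loop: for n in range(1, 7):

After execution: val = 1
1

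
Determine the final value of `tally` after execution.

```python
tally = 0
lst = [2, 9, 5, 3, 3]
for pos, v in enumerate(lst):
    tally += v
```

Let's trace through this code step by step.

Initialize: tally = 0
Initialize: lst = [2, 9, 5, 3, 3]
Entering loop: for pos, v in enumerate(lst):

After execution: tally = 22
22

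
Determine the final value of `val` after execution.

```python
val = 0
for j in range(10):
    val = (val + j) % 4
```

Let's trace through this code step by step.

Initialize: val = 0
Entering loop: for j in range(10):

After execution: val = 1
1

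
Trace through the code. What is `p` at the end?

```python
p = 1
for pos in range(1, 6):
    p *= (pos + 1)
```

Let's trace through this code step by step.

Initialize: p = 1
Entering loop: for pos in range(1, 6):

After execution: p = 720
720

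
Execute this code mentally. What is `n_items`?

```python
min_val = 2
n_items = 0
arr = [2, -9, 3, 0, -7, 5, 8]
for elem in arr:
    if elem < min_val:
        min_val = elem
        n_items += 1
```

Let's trace through this code step by step.

Initialize: min_val = 2
Initialize: n_items = 0
Initialize: arr = [2, -9, 3, 0, -7, 5, 8]
Entering loop: for elem in arr:

After execution: n_items = 1
1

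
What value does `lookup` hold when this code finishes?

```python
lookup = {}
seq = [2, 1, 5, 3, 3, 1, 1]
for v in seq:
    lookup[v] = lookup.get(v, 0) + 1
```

Let's trace through this code step by step.

Initialize: lookup = {}
Initialize: seq = [2, 1, 5, 3, 3, 1, 1]
Entering loop: for v in seq:

After execution: lookup = {2: 1, 1: 3, 5: 1, 3: 2}
{2: 1, 1: 3, 5: 1, 3: 2}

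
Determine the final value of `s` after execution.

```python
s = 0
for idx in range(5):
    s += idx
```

Let's trace through this code step by step.

Initialize: s = 0
Entering loop: for idx in range(5):

After execution: s = 10
10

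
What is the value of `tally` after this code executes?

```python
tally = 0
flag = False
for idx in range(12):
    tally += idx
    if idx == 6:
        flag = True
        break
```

Let's trace through this code step by step.

Initialize: tally = 0
Initialize: flag = False
Entering loop: for idx in range(12):

After execution: tally = 21
21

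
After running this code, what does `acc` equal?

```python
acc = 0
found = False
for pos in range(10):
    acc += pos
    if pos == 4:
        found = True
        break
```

Let's trace through this code step by step.

Initialize: acc = 0
Initialize: found = False
Entering loop: for pos in range(10):

After execution: acc = 10
10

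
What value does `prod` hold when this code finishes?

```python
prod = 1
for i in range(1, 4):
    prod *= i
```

Let's trace through this code step by step.

Initialize: prod = 1
Entering loop: for i in range(1, 4):

After execution: prod = 6
6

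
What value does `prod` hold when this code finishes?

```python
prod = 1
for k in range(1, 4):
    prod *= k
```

Let's trace through this code step by step.

Initialize: prod = 1
Entering loop: for k in range(1, 4):

After execution: prod = 6
6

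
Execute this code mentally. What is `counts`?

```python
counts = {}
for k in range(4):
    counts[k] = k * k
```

Let's trace through this code step by step.

Initialize: counts = {}
Entering loop: for k in range(4):

After execution: counts = {0: 0, 1: 1, 2: 4, 3: 9}
{0: 0, 1: 1, 2: 4, 3: 9}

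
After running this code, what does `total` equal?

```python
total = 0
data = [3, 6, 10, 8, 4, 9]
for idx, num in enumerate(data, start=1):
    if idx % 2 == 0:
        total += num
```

Let's trace through this code step by step.

Initialize: total = 0
Initialize: data = [3, 6, 10, 8, 4, 9]
Entering loop: for idx, num in enumerate(data, start=1):

After execution: total = 23
23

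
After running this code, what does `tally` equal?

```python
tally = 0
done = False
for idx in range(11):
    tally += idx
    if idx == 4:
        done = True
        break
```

Let's trace through this code step by step.

Initialize: tally = 0
Initialize: done = False
Entering loop: for idx in range(11):

After execution: tally = 10
10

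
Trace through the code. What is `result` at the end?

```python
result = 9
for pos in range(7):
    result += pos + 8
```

Let's trace through this code step by step.

Initialize: result = 9
Entering loop: for pos in range(7):

After execution: result = 86
86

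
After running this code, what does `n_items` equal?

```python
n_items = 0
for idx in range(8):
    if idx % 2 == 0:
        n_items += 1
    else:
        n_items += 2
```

Let's trace through this code step by step.

Initialize: n_items = 0
Entering loop: for idx in range(8):

After execution: n_items = 12
12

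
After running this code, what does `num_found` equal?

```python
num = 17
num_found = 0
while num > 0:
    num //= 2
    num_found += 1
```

Let's trace through this code step by step.

Initialize: num = 17
Initialize: num_found = 0
Entering loop: while num > 0:

After execution: num_found = 5
5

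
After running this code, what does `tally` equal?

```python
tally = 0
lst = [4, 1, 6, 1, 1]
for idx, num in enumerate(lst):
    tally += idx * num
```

Let's trace through this code step by step.

Initialize: tally = 0
Initialize: lst = [4, 1, 6, 1, 1]
Entering loop: for idx, num in enumerate(lst):

After execution: tally = 20
20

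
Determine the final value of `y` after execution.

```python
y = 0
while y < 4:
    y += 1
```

Let's trace through this code step by step.

Initialize: y = 0
Entering loop: while y < 4:

After execution: y = 4
4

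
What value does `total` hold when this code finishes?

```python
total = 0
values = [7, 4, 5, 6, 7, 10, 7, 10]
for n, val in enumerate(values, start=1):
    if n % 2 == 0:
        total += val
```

Let's trace through this code step by step.

Initialize: total = 0
Initialize: values = [7, 4, 5, 6, 7, 10, 7, 10]
Entering loop: for n, val in enumerate(values, start=1):

After execution: total = 30
30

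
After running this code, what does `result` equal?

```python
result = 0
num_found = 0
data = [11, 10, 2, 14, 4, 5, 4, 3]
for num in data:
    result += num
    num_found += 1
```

Let's trace through this code step by step.

Initialize: result = 0
Initialize: num_found = 0
Initialize: data = [11, 10, 2, 14, 4, 5, 4, 3]
Entering loop: for num in data:

After execution: result = 53
53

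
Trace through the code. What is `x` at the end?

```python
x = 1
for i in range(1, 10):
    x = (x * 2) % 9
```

Let's trace through this code step by step.

Initialize: x = 1
Entering loop: for i in range(1, 10):

After execution: x = 8
8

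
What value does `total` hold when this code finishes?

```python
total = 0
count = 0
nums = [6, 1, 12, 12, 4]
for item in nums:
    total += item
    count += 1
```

Let's trace through this code step by step.

Initialize: total = 0
Initialize: count = 0
Initialize: nums = [6, 1, 12, 12, 4]
Entering loop: for item in nums:

After execution: total = 35
35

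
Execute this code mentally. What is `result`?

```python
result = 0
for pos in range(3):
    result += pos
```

Let's trace through this code step by step.

Initialize: result = 0
Entering loop: for pos in range(3):

After execution: result = 3
3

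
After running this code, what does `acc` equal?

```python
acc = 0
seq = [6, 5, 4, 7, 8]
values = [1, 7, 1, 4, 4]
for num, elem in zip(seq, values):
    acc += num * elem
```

Let's trace through this code step by step.

Initialize: acc = 0
Initialize: seq = [6, 5, 4, 7, 8]
Initialize: values = [1, 7, 1, 4, 4]
Entering loop: for num, elem in zip(seq, values):

After execution: acc = 105
105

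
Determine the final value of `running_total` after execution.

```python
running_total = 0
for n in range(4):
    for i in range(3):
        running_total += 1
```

Let's trace through this code step by step.

Initialize: running_total = 0
Entering loop: for n in range(4):

After execution: running_total = 12
12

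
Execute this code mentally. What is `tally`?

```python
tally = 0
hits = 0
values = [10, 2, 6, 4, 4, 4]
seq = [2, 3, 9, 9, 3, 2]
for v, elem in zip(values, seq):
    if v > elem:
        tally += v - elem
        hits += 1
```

Let's trace through this code step by step.

Initialize: tally = 0
Initialize: hits = 0
Initialize: values = [10, 2, 6, 4, 4, 4]
Initialize: seq = [2, 3, 9, 9, 3, 2]
Entering loop: for v, elem in zip(values, seq):

After execution: tally = 11
11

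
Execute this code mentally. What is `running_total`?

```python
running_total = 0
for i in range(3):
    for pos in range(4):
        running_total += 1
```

Let's trace through this code step by step.

Initialize: running_total = 0
Entering loop: for i in range(3):

After execution: running_total = 12
12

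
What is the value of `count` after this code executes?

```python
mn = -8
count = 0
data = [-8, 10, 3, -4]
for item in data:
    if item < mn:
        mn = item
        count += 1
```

Let's trace through this code step by step.

Initialize: mn = -8
Initialize: count = 0
Initialize: data = [-8, 10, 3, -4]
Entering loop: for item in data:

After execution: count = 0
0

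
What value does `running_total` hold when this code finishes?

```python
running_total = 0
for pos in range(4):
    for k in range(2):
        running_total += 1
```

Let's trace through this code step by step.

Initialize: running_total = 0
Entering loop: for pos in range(4):

After execution: running_total = 8
8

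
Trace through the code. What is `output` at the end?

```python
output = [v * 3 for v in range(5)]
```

Let's trace through this code step by step.

Initialize: output = [v * 3 for v in range(5)]

After execution: output = [0, 3, 6, 9, 12]
[0, 3, 6, 9, 12]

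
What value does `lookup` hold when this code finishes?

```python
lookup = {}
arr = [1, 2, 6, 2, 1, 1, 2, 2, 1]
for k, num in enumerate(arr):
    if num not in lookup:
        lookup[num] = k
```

Let's trace through this code step by step.

Initialize: lookup = {}
Initialize: arr = [1, 2, 6, 2, 1, 1, 2, 2, 1]
Entering loop: for k, num in enumerate(arr):

After execution: lookup = {1: 0, 2: 1, 6: 2}
{1: 0, 2: 1, 6: 2}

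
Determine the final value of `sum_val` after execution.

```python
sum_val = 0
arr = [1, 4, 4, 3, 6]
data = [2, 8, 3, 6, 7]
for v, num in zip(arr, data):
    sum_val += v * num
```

Let's trace through this code step by step.

Initialize: sum_val = 0
Initialize: arr = [1, 4, 4, 3, 6]
Initialize: data = [2, 8, 3, 6, 7]
Entering loop: for v, num in zip(arr, data):

After execution: sum_val = 106
106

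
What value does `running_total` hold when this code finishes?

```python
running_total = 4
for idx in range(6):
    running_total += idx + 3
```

Let's trace through this code step by step.

Initialize: running_total = 4
Entering loop: for idx in range(6):

After execution: running_total = 37
37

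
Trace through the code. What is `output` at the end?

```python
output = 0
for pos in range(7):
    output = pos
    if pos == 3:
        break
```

Let's trace through this code step by step.

Initialize: output = 0
Entering loop: for pos in range(7):

After execution: output = 3
3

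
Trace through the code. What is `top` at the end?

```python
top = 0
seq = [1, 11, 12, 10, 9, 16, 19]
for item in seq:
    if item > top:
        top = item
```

Let's trace through this code step by step.

Initialize: top = 0
Initialize: seq = [1, 11, 12, 10, 9, 16, 19]
Entering loop: for item in seq:

After execution: top = 19
19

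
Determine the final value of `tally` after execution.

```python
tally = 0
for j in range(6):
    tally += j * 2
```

Let's trace through this code step by step.

Initialize: tally = 0
Entering loop: for j in range(6):

After execution: tally = 30
30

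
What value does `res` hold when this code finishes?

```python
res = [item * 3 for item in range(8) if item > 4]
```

Let's trace through this code step by step.

Initialize: res = [item * 3 for item in range(8) if item > 4]

After execution: res = [15, 18, 21]
[15, 18, 21]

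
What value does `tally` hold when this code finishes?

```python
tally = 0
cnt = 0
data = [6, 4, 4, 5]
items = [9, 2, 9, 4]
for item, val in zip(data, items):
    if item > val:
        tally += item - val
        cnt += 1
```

Let's trace through this code step by step.

Initialize: tally = 0
Initialize: cnt = 0
Initialize: data = [6, 4, 4, 5]
Initialize: items = [9, 2, 9, 4]
Entering loop: for item, val in zip(data, items):

After execution: tally = 3
3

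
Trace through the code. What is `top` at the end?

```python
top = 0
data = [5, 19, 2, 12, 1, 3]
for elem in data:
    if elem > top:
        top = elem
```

Let's trace through this code step by step.

Initialize: top = 0
Initialize: data = [5, 19, 2, 12, 1, 3]
Entering loop: for elem in data:

After execution: top = 19
19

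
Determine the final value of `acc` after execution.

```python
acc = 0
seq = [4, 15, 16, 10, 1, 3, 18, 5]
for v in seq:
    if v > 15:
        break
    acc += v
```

Let's trace through this code step by step.

Initialize: acc = 0
Initialize: seq = [4, 15, 16, 10, 1, 3, 18, 5]
Entering loop: for v in seq:

After execution: acc = 19
19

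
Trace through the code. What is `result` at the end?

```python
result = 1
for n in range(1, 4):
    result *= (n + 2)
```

Let's trace through this code step by step.

Initialize: result = 1
Entering loop: for n in range(1, 4):

After execution: result = 60
60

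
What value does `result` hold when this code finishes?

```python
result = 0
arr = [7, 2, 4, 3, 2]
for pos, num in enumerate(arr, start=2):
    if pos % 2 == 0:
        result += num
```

Let's trace through this code step by step.

Initialize: result = 0
Initialize: arr = [7, 2, 4, 3, 2]
Entering loop: for pos, num in enumerate(arr, start=2):

After execution: result = 13
13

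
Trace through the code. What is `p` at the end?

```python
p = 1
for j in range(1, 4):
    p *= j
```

Let's trace through this code step by step.

Initialize: p = 1
Entering loop: for j in range(1, 4):

After execution: p = 6
6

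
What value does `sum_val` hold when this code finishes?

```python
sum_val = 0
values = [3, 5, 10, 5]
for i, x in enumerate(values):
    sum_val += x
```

Let's trace through this code step by step.

Initialize: sum_val = 0
Initialize: values = [3, 5, 10, 5]
Entering loop: for i, x in enumerate(values):

After execution: sum_val = 23
23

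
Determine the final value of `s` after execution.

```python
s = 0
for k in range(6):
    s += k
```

Let's trace through this code step by step.

Initialize: s = 0
Entering loop: for k in range(6):

After execution: s = 15
15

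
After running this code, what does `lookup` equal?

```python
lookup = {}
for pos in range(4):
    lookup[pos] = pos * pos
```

Let's trace through this code step by step.

Initialize: lookup = {}
Entering loop: for pos in range(4):

After execution: lookup = {0: 0, 1: 1, 2: 4, 3: 9}
{0: 0, 1: 1, 2: 4, 3: 9}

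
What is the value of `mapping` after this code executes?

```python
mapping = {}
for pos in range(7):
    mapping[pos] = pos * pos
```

Let's trace through this code step by step.

Initialize: mapping = {}
Entering loop: for pos in range(7):

After execution: mapping = {0: 0, 1: 1, 2: 4, 3: 9, 4: 16, 5: 25, 6: 36}
{0: 0, 1: 1, 2: 4, 3: 9, 4: 16, 5: 25, 6: 36}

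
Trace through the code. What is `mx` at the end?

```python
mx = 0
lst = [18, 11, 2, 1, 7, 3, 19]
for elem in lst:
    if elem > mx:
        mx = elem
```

Let's trace through this code step by step.

Initialize: mx = 0
Initialize: lst = [18, 11, 2, 1, 7, 3, 19]
Entering loop: for elem in lst:

After execution: mx = 19
19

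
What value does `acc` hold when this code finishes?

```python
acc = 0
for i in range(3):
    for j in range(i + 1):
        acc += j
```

Let's trace through this code step by step.

Initialize: acc = 0
Entering loop: for i in range(3):

After execution: acc = 4
4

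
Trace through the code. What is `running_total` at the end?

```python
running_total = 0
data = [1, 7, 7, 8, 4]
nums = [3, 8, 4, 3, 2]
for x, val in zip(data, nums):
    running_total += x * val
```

Let's trace through this code step by step.

Initialize: running_total = 0
Initialize: data = [1, 7, 7, 8, 4]
Initialize: nums = [3, 8, 4, 3, 2]
Entering loop: for x, val in zip(data, nums):

After execution: running_total = 119
119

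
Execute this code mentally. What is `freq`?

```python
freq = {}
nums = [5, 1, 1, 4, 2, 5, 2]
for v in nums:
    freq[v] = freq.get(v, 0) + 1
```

Let's trace through this code step by step.

Initialize: freq = {}
Initialize: nums = [5, 1, 1, 4, 2, 5, 2]
Entering loop: for v in nums:

After execution: freq = {5: 2, 1: 2, 4: 1, 2: 2}
{5: 2, 1: 2, 4: 1, 2: 2}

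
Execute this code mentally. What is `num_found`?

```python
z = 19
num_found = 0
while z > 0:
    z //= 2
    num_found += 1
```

Let's trace through this code step by step.

Initialize: z = 19
Initialize: num_found = 0
Entering loop: while z > 0:

After execution: num_found = 5
5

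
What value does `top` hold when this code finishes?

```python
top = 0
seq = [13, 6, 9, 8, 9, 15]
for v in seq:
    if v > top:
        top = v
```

Let's trace through this code step by step.

Initialize: top = 0
Initialize: seq = [13, 6, 9, 8, 9, 15]
Entering loop: for v in seq:

After execution: top = 15
15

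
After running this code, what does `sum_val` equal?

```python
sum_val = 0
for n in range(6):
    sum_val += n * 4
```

Let's trace through this code step by step.

Initialize: sum_val = 0
Entering loop: for n in range(6):

After execution: sum_val = 60
60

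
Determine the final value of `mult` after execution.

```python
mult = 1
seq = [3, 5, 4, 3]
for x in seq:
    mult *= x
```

Let's trace through this code step by step.

Initialize: mult = 1
Initialize: seq = [3, 5, 4, 3]
Entering loop: for x in seq:

After execution: mult = 180
180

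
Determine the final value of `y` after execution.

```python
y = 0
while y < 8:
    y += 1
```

Let's trace through this code step by step.

Initialize: y = 0
Entering loop: while y < 8:

After execution: y = 8
8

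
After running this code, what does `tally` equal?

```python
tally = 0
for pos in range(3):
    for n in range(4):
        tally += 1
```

Let's trace through this code step by step.

Initialize: tally = 0
Entering loop: for pos in range(3):

After execution: tally = 12
12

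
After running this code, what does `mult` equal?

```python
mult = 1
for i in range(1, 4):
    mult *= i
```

Let's trace through this code step by step.

Initialize: mult = 1
Entering loop: for i in range(1, 4):

After execution: mult = 6
6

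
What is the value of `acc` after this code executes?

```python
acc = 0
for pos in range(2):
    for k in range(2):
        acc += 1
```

Let's trace through this code step by step.

Initialize: acc = 0
Entering loop: for pos in range(2):

After execution: acc = 4
4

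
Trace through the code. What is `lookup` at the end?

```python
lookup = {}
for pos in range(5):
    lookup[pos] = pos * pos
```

Let's trace through this code step by step.

Initialize: lookup = {}
Entering loop: for pos in range(5):

After execution: lookup = {0: 0, 1: 1, 2: 4, 3: 9, 4: 16}
{0: 0, 1: 1, 2: 4, 3: 9, 4: 16}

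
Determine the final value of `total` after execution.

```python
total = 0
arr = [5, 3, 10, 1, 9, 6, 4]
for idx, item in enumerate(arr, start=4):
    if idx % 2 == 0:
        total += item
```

Let's trace through this code step by step.

Initialize: total = 0
Initialize: arr = [5, 3, 10, 1, 9, 6, 4]
Entering loop: for idx, item in enumerate(arr, start=4):

After execution: total = 28
28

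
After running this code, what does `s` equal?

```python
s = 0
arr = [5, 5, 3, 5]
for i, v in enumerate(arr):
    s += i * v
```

Let's trace through this code step by step.

Initialize: s = 0
Initialize: arr = [5, 5, 3, 5]
Entering loop: for i, v in enumerate(arr):

After execution: s = 26
26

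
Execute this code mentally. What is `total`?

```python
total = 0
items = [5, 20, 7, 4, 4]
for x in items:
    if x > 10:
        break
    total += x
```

Let's trace through this code step by step.

Initialize: total = 0
Initialize: items = [5, 20, 7, 4, 4]
Entering loop: for x in items:

After execution: total = 5
5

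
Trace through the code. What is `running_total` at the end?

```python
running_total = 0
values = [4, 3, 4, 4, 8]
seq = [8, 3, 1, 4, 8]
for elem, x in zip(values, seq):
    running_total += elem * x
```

Let's trace through this code step by step.

Initialize: running_total = 0
Initialize: values = [4, 3, 4, 4, 8]
Initialize: seq = [8, 3, 1, 4, 8]
Entering loop: for elem, x in zip(values, seq):

After execution: running_total = 125
125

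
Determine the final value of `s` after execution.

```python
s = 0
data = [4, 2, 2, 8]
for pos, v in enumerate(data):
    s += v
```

Let's trace through this code step by step.

Initialize: s = 0
Initialize: data = [4, 2, 2, 8]
Entering loop: for pos, v in enumerate(data):

After execution: s = 16
16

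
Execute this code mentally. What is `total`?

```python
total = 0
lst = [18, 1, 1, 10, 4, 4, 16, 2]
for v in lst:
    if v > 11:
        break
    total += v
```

Let's trace through this code step by step.

Initialize: total = 0
Initialize: lst = [18, 1, 1, 10, 4, 4, 16, 2]
Entering loop: for v in lst:

After execution: total = 0
0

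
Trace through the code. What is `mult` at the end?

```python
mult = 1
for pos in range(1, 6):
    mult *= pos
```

Let's trace through this code step by step.

Initialize: mult = 1
Entering loop: for pos in range(1, 6):

After execution: mult = 120
120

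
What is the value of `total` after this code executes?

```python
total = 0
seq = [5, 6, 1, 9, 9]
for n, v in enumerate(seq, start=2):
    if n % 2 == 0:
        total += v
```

Let's trace through this code step by step.

Initialize: total = 0
Initialize: seq = [5, 6, 1, 9, 9]
Entering loop: for n, v in enumerate(seq, start=2):

After execution: total = 15
15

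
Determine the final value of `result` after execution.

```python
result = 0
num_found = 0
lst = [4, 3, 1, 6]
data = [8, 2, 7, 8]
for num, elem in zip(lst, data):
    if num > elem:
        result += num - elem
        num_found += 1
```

Let's trace through this code step by step.

Initialize: result = 0
Initialize: num_found = 0
Initialize: lst = [4, 3, 1, 6]
Initialize: data = [8, 2, 7, 8]
Entering loop: for num, elem in zip(lst, data):

After execution: result = 1
1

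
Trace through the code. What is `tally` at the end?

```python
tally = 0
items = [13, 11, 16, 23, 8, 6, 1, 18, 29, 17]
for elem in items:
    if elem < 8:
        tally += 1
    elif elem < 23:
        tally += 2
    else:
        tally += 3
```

Let's trace through this code step by step.

Initialize: tally = 0
Initialize: items = [13, 11, 16, 23, 8, 6, 1, 18, 29, 17]
Entering loop: for elem in items:

After execution: tally = 20
20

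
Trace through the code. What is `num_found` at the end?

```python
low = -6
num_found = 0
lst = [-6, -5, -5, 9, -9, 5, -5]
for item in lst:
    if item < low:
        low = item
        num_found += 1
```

Let's trace through this code step by step.

Initialize: low = -6
Initialize: num_found = 0
Initialize: lst = [-6, -5, -5, 9, -9, 5, -5]
Entering loop: for item in lst:

After execution: num_found = 1
1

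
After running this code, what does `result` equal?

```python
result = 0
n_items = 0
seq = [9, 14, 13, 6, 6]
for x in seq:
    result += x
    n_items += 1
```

Let's trace through this code step by step.

Initialize: result = 0
Initialize: n_items = 0
Initialize: seq = [9, 14, 13, 6, 6]
Entering loop: for x in seq:

After execution: result = 48
48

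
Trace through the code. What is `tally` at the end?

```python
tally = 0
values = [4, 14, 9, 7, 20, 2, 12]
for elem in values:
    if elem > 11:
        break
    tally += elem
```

Let's trace through this code step by step.

Initialize: tally = 0
Initialize: values = [4, 14, 9, 7, 20, 2, 12]
Entering loop: for elem in values:

After execution: tally = 4
4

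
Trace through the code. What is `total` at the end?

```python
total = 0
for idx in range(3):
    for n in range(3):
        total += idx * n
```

Let's trace through this code step by step.

Initialize: total = 0
Entering loop: for idx in range(3):

After execution: total = 9
9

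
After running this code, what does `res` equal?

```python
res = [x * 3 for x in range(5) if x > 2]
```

Let's trace through this code step by step.

Initialize: res = [x * 3 for x in range(5) if x > 2]

After execution: res = [9, 12]
[9, 12]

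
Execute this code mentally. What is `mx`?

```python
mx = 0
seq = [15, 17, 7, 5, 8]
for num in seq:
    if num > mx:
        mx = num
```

Let's trace through this code step by step.

Initialize: mx = 0
Initialize: seq = [15, 17, 7, 5, 8]
Entering loop: for num in seq:

After execution: mx = 17
17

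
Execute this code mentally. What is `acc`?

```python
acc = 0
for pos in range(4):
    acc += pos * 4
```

Let's trace through this code step by step.

Initialize: acc = 0
Entering loop: for pos in range(4):

After execution: acc = 24
24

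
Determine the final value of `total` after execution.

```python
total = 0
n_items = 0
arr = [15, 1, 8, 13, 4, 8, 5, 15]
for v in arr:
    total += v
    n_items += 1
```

Let's trace through this code step by step.

Initialize: total = 0
Initialize: n_items = 0
Initialize: arr = [15, 1, 8, 13, 4, 8, 5, 15]
Entering loop: for v in arr:

After execution: total = 69
69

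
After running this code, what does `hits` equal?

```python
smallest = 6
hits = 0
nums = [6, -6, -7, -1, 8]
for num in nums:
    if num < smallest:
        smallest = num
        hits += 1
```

Let's trace through this code step by step.

Initialize: smallest = 6
Initialize: hits = 0
Initialize: nums = [6, -6, -7, -1, 8]
Entering loop: for num in nums:

After execution: hits = 2
2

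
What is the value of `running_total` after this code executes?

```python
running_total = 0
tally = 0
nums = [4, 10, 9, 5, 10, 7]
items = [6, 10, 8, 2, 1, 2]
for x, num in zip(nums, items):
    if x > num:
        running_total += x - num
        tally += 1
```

Let's trace through this code step by step.

Initialize: running_total = 0
Initialize: tally = 0
Initialize: nums = [4, 10, 9, 5, 10, 7]
Initialize: items = [6, 10, 8, 2, 1, 2]
Entering loop: for x, num in zip(nums, items):

After execution: running_total = 18
18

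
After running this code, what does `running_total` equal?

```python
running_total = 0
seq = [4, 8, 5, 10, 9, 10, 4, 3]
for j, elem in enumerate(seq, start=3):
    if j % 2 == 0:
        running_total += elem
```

Let's trace through this code step by step.

Initialize: running_total = 0
Initialize: seq = [4, 8, 5, 10, 9, 10, 4, 3]
Entering loop: for j, elem in enumerate(seq, start=3):

After execution: running_total = 31
31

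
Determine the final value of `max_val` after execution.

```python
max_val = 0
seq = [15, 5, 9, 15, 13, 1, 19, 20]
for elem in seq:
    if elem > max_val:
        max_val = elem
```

Let's trace through this code step by step.

Initialize: max_val = 0
Initialize: seq = [15, 5, 9, 15, 13, 1, 19, 20]
Entering loop: for elem in seq:

After execution: max_val = 20
20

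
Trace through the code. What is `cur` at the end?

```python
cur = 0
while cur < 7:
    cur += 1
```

Let's trace through this code step by step.

Initialize: cur = 0
Entering loop: while cur < 7:

After execution: cur = 7
7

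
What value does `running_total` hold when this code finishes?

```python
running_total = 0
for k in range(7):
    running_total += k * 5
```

Let's trace through this code step by step.

Initialize: running_total = 0
Entering loop: for k in range(7):

After execution: running_total = 105
105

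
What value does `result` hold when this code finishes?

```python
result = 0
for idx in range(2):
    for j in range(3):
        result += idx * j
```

Let's trace through this code step by step.

Initialize: result = 0
Entering loop: for idx in range(2):

After execution: result = 3
3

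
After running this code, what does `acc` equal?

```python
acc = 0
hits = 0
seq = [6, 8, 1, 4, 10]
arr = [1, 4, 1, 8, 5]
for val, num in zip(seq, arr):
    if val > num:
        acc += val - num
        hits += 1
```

Let's trace through this code step by step.

Initialize: acc = 0
Initialize: hits = 0
Initialize: seq = [6, 8, 1, 4, 10]
Initialize: arr = [1, 4, 1, 8, 5]
Entering loop: for val, num in zip(seq, arr):

After execution: acc = 14
14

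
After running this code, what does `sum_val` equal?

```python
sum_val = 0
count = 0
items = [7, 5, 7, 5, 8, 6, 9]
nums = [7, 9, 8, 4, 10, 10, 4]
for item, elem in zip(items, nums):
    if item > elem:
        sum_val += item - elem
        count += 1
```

Let's trace through this code step by step.

Initialize: sum_val = 0
Initialize: count = 0
Initialize: items = [7, 5, 7, 5, 8, 6, 9]
Initialize: nums = [7, 9, 8, 4, 10, 10, 4]
Entering loop: for item, elem in zip(items, nums):

After execution: sum_val = 6
6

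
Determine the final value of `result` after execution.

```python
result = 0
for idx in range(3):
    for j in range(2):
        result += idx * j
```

Let's trace through this code step by step.

Initialize: result = 0
Entering loop: for idx in range(3):

After execution: result = 3
3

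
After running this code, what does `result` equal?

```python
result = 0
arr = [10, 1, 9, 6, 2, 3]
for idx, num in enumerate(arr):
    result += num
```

Let's trace through this code step by step.

Initialize: result = 0
Initialize: arr = [10, 1, 9, 6, 2, 3]
Entering loop: for idx, num in enumerate(arr):

After execution: result = 31
31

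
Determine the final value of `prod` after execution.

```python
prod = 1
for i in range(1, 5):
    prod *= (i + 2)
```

Let's trace through this code step by step.

Initialize: prod = 1
Entering loop: for i in range(1, 5):

After execution: prod = 360
360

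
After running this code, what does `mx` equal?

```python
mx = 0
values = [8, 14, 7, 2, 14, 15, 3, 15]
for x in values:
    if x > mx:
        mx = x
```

Let's trace through this code step by step.

Initialize: mx = 0
Initialize: values = [8, 14, 7, 2, 14, 15, 3, 15]
Entering loop: for x in values:

After execution: mx = 15
15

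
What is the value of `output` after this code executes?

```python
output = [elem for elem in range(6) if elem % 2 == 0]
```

Let's trace through this code step by step.

Initialize: output = [elem for elem in range(6) if elem % 2 == 0]

After execution: output = [0, 2, 4]
[0, 2, 4]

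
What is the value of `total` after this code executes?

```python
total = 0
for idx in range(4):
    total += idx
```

Let's trace through this code step by step.

Initialize: total = 0
Entering loop: for idx in range(4):

After execution: total = 6
6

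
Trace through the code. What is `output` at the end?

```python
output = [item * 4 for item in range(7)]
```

Let's trace through this code step by step.

Initialize: output = [item * 4 for item in range(7)]

After execution: output = [0, 4, 8, 12, 16, 20, 24]
[0, 4, 8, 12, 16, 20, 24]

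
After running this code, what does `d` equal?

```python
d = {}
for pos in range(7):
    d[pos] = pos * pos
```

Let's trace through this code step by step.

Initialize: d = {}
Entering loop: for pos in range(7):

After execution: d = {0: 0, 1: 1, 2: 4, 3: 9, 4: 16, 5: 25, 6: 36}
{0: 0, 1: 1, 2: 4, 3: 9, 4: 16, 5: 25, 6: 36}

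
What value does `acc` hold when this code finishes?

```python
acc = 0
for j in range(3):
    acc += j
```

Let's trace through this code step by step.

Initialize: acc = 0
Entering loop: for j in range(3):

After execution: acc = 3
3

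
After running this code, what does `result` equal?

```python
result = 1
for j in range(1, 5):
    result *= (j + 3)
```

Let's trace through this code step by step.

Initialize: result = 1
Entering loop: for j in range(1, 5):

After execution: result = 840
840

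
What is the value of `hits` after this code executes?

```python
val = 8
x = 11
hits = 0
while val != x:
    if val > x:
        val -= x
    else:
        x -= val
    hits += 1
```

Let's trace through this code step by step.

Initialize: val = 8
Initialize: x = 11
Initialize: hits = 0
Entering loop: while val != x:

After execution: hits = 5
5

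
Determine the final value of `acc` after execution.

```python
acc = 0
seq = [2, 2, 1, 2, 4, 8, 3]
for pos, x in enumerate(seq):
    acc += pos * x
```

Let's trace through this code step by step.

Initialize: acc = 0
Initialize: seq = [2, 2, 1, 2, 4, 8, 3]
Entering loop: for pos, x in enumerate(seq):

After execution: acc = 84
84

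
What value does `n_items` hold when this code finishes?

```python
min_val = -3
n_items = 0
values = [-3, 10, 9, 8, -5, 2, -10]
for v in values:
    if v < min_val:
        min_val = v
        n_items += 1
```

Let's trace through this code step by step.

Initialize: min_val = -3
Initialize: n_items = 0
Initialize: values = [-3, 10, 9, 8, -5, 2, -10]
Entering loop: for v in values:

After execution: n_items = 2
2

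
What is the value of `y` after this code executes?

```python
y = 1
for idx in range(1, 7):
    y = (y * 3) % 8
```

Let's trace through this code step by step.

Initialize: y = 1
Entering loop: for idx in range(1, 7):

After execution: y = 1
1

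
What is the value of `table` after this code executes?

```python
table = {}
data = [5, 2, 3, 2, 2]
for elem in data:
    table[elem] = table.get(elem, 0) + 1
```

Let's trace through this code step by step.

Initialize: table = {}
Initialize: data = [5, 2, 3, 2, 2]
Entering loop: for elem in data:

After execution: table = {5: 1, 2: 3, 3: 1}
{5: 1, 2: 3, 3: 1}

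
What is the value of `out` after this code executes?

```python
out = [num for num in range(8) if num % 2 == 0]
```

Let's trace through this code step by step.

Initialize: out = [num for num in range(8) if num % 2 == 0]

After execution: out = [0, 2, 4, 6]
[0, 2, 4, 6]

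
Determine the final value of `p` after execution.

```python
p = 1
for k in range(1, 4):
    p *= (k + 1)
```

Let's trace through this code step by step.

Initialize: p = 1
Entering loop: for k in range(1, 4):

After execution: p = 24
24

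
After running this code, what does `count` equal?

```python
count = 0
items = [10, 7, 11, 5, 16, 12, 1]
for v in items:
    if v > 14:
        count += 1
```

Let's trace through this code step by step.

Initialize: count = 0
Initialize: items = [10, 7, 11, 5, 16, 12, 1]
Entering loop: for v in items:

After execution: count = 1
1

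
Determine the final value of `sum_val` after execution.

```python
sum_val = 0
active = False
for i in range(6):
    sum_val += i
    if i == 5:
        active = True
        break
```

Let's trace through this code step by step.

Initialize: sum_val = 0
Initialize: active = False
Entering loop: for i in range(6):

After execution: sum_val = 15
15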